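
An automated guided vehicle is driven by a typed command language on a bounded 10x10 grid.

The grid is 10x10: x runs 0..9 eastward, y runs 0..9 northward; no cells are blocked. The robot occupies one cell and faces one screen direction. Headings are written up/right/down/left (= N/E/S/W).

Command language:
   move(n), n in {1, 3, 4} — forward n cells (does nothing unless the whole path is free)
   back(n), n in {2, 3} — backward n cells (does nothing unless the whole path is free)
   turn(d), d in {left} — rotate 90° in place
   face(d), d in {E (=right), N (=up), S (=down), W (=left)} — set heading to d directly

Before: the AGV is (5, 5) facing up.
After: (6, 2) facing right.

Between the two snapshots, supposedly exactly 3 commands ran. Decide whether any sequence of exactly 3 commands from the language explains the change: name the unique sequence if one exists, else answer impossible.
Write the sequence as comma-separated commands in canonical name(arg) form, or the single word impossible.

back(3), face(E), move(1)

key: position moved to (6,2) AND the heading swung to E — translation plus rotation needed
initial: (5, 5) facing up
1. back(3) → (5, 2) facing up
2. face(E) → (5, 2) facing right
3. move(1) → (6, 2) facing right
all 1000 alternatives checked — unique.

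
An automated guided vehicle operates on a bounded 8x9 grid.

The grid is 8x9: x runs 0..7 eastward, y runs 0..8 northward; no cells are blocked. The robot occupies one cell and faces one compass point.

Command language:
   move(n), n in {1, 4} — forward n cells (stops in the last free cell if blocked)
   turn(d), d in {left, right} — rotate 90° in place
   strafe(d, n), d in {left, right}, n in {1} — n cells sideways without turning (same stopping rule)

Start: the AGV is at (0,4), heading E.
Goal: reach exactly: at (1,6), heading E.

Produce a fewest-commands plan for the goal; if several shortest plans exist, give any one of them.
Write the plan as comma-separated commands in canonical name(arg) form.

strafe(left, 1), strafe(left, 1), move(1)

begin: at (0,4), heading E
1. strafe(left, 1) → at (0,5), heading E
2. strafe(left, 1) → at (0,6), heading E
3. move(1) → at (1,6), heading E
shorter routes all fall short; 3 is best.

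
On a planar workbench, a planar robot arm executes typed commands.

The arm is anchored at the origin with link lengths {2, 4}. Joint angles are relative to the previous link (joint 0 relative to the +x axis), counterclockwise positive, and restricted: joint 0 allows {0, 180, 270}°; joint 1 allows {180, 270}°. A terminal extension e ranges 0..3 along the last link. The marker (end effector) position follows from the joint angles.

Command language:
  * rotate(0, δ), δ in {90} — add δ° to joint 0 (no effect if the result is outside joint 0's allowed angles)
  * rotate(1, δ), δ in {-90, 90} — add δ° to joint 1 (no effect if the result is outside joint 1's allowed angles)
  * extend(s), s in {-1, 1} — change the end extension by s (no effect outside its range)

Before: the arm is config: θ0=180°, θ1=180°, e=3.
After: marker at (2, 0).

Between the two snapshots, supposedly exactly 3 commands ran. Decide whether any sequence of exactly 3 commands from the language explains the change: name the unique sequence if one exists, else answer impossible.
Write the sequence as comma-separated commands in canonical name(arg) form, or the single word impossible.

initial: config: θ0=180°, θ1=180°, e=3
step 1 (extend(-1)): config: θ0=180°, θ1=180°, e=2
step 2 (extend(-1)): config: θ0=180°, θ1=180°, e=1
step 3 (extend(-1)): config: θ0=180°, θ1=180°, e=0
no rival 3-sequence matches.

extend(-1), extend(-1), extend(-1)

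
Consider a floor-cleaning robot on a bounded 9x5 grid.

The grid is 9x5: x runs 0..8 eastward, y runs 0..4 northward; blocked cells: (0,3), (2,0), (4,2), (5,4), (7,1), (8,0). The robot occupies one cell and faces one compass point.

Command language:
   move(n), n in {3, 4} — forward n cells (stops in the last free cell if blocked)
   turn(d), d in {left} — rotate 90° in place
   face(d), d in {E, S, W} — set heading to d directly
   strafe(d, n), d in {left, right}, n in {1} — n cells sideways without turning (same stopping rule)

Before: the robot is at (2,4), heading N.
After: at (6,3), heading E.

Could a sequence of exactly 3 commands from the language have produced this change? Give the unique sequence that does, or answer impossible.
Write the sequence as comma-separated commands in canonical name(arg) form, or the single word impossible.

face(E), strafe(right, 1), move(4)

key: cell and facing (now E) both changed — the 3 commands mix motion and turning
start: at (2,4), heading N
1. face(E) → at (2,4), heading E
2. strafe(right, 1) → at (2,3), heading E
3. move(4) → at (6,3), heading E
all 512 alternatives checked — unique.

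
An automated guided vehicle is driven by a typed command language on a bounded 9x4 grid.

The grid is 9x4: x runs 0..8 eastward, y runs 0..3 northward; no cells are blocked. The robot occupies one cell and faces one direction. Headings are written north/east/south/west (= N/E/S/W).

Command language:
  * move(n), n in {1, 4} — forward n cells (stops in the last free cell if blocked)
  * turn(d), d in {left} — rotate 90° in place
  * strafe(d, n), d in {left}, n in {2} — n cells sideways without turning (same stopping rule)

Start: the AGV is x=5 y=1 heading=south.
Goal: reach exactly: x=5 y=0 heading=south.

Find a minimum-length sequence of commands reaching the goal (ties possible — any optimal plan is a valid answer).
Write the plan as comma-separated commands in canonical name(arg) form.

move(4)

t0: x=5 y=1 heading=south
step 1 (move(4)): x=5 y=0 heading=south
no 0-step plan works, so 1 is optimal.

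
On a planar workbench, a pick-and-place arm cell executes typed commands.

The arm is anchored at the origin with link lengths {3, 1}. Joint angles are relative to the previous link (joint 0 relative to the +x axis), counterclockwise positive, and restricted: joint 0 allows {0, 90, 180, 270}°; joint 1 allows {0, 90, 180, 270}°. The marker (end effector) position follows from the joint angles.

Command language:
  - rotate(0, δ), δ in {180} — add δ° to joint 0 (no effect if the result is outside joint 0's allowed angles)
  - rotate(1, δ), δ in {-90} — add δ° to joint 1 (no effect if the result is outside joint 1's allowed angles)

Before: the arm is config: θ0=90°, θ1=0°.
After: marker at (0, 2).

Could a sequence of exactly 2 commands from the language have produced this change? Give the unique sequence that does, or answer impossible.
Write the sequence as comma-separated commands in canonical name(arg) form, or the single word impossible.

t0: config: θ0=90°, θ1=0°
t=1 rotate(1, -90) ⇒ config: θ0=90°, θ1=270°
t=2 rotate(1, -90) ⇒ config: θ0=90°, θ1=180°
no other 2-command option fits: unique.

rotate(1, -90), rotate(1, -90)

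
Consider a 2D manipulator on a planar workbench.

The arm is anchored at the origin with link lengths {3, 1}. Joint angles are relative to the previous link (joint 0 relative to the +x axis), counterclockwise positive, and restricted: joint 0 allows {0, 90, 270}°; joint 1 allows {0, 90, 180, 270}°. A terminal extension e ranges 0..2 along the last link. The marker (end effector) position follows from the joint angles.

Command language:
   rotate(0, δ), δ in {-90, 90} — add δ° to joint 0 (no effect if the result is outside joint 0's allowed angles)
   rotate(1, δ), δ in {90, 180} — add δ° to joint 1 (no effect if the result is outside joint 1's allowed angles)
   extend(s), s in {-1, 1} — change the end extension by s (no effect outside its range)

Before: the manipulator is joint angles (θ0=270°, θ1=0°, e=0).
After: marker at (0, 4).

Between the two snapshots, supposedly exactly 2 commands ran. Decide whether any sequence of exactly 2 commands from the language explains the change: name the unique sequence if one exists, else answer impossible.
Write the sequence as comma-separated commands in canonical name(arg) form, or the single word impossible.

rotate(0, 90), rotate(0, 90)

from: joint angles (θ0=270°, θ1=0°, e=0)
step 1 (rotate(0, 90)): joint angles (θ0=0°, θ1=0°, e=0)
step 2 (rotate(0, 90)): joint angles (θ0=90°, θ1=0°, e=0)
no other 2-command option fits: unique.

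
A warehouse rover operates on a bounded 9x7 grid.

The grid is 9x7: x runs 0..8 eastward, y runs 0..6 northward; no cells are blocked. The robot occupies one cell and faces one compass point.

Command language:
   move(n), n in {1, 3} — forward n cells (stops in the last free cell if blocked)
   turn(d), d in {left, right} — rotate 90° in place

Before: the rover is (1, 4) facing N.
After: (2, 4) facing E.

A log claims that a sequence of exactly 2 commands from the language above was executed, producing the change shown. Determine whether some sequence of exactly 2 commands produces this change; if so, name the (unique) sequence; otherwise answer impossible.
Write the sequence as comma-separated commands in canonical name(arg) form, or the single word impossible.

key: position moved to (2,4) AND the heading swung to E — translation plus rotation needed
from: (1, 4) facing N
step 1 (turn(right)): (1, 4) facing E
step 2 (move(1)): (2, 4) facing E
all 16 alternatives checked — unique.

turn(right), move(1)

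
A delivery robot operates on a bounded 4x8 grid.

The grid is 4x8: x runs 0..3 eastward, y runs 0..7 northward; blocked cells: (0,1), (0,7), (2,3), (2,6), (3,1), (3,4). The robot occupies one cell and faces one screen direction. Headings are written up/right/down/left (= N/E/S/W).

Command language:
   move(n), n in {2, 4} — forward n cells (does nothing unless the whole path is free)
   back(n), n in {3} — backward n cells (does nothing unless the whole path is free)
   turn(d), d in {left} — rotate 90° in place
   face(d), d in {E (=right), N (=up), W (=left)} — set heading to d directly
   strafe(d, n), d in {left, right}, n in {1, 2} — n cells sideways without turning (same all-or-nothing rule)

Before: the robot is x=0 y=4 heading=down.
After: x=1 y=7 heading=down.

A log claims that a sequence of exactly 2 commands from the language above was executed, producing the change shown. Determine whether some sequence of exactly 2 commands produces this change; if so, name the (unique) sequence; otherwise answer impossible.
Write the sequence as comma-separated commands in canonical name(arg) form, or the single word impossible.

key: order matters: swapping strafe(left, 1) and back(3) lands elsewhere
from: x=0 y=4 heading=down
[1] after strafe(left, 1): x=1 y=4 heading=down
[2] after back(3): x=1 y=7 heading=down
all 121 alternatives checked — unique.

strafe(left, 1), back(3)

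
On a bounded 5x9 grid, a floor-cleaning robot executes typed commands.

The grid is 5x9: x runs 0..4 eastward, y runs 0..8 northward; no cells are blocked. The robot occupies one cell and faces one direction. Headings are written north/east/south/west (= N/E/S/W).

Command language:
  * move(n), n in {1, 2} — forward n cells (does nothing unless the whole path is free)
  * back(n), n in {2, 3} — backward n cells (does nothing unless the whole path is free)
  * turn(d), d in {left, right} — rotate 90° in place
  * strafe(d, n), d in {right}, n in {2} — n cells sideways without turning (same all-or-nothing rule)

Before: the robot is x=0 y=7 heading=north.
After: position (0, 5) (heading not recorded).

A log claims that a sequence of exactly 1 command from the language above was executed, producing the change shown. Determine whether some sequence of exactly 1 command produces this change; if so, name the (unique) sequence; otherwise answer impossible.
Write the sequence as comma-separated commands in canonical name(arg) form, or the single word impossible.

back(2)

from: x=0 y=7 heading=north
1. back(2) → x=0 y=5 heading=north
no rival 1-sequence matches.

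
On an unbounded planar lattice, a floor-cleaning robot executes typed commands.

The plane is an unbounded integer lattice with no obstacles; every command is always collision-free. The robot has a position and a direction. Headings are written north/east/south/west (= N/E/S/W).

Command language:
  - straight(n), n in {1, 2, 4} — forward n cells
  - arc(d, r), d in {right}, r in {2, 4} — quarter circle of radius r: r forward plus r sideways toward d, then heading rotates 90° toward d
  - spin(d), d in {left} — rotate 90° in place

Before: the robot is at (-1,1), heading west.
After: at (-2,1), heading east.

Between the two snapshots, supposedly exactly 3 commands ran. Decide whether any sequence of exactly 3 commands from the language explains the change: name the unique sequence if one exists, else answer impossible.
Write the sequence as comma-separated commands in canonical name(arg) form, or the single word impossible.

straight(1), spin(left), spin(left)

key: cell and facing (now E) both changed — the 3 commands mix motion and turning
t0: at (-1,1), heading west
[1] after straight(1): at (-2,1), heading west
[2] after spin(left): at (-2,1), heading south
[3] after spin(left): at (-2,1), heading east
no rival 3-sequence matches.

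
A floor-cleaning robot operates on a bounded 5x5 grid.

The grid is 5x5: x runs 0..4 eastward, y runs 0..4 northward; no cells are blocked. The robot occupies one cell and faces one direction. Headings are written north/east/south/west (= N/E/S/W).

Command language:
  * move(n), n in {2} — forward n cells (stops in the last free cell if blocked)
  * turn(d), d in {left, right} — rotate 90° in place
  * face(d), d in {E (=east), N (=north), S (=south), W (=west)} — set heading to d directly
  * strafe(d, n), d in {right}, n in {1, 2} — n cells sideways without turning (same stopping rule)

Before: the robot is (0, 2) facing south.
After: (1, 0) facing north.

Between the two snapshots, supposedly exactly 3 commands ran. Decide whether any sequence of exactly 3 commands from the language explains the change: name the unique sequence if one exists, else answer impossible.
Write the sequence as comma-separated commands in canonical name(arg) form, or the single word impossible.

move(2), face(N), strafe(right, 1)

key: running strafe(right, 1) before move(2) would end elsewhere — order is forced
initial: (0, 2) facing south
[1] after move(2): (0, 0) facing south
[2] after face(N): (0, 0) facing north
[3] after strafe(right, 1): (1, 0) facing north
uniquely the one of 729 3-step routes that fits.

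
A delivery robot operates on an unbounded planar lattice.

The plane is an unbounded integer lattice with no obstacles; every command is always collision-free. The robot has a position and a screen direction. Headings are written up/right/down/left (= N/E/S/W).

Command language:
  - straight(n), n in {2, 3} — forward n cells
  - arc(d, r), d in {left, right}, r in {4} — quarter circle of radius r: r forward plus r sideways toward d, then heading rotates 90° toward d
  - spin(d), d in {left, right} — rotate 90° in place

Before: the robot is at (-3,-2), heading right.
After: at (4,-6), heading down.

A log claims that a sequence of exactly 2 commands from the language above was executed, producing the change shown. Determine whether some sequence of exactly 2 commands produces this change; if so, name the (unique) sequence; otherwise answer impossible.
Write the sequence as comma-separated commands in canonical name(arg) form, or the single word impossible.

straight(3), arc(right, 4)

key: cell and facing (now S) both changed — the 2 commands mix motion and turning
begin: at (-3,-2), heading right
1. straight(3) → at (0,-2), heading right
2. arc(right, 4) → at (4,-6), heading down
no other 2-command option fits: unique.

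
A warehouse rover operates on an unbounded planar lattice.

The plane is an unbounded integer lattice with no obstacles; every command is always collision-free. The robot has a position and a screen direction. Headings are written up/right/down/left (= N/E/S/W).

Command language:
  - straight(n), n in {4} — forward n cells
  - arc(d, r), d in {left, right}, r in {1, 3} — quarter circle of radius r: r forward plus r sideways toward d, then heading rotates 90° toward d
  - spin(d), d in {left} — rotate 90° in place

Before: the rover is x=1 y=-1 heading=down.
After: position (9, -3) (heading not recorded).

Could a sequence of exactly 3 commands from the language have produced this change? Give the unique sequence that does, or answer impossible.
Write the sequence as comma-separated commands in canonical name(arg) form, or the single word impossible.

key: order matters: swapping arc(left, 3) and arc(left, 1) lands elsewhere
begin: x=1 y=-1 heading=down
t=1 arc(left, 3) ⇒ x=4 y=-4 heading=right
t=2 straight(4) ⇒ x=8 y=-4 heading=right
t=3 arc(left, 1) ⇒ x=9 y=-3 heading=up
no other 3-command option fits: unique.

arc(left, 3), straight(4), arc(left, 1)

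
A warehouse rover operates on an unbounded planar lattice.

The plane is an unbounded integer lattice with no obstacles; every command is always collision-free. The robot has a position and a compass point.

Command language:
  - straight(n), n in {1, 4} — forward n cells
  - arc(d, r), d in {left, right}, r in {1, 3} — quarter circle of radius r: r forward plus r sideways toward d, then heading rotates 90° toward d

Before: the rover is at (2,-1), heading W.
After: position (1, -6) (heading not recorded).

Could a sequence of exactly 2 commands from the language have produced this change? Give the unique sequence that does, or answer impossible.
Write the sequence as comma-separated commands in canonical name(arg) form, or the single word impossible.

arc(left, 1), straight(4)

key: order matters: swapping arc(left, 1) and straight(4) lands elsewhere
initial: at (2,-1), heading W
step 1 (arc(left, 1)): at (1,-2), heading S
step 2 (straight(4)): at (1,-6), heading S
no other 2-command option fits: unique.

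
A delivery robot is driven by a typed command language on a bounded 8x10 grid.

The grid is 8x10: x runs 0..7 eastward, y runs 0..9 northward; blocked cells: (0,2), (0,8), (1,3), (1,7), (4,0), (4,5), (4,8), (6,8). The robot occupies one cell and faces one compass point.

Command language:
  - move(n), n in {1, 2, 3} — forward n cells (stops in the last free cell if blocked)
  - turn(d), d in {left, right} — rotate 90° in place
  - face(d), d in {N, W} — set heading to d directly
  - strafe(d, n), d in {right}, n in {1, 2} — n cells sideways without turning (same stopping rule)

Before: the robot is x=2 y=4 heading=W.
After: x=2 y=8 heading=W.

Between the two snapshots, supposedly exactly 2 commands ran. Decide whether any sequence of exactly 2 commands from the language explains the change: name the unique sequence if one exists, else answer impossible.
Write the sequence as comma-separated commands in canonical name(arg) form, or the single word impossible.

strafe(right, 2), strafe(right, 2)

key: still facing W at the end — nothing in the sequence rotates
t0: x=2 y=4 heading=W
step 1 (strafe(right, 2)): x=2 y=6 heading=W
step 2 (strafe(right, 2)): x=2 y=8 heading=W
uniquely the one of 81 2-step routes that fits.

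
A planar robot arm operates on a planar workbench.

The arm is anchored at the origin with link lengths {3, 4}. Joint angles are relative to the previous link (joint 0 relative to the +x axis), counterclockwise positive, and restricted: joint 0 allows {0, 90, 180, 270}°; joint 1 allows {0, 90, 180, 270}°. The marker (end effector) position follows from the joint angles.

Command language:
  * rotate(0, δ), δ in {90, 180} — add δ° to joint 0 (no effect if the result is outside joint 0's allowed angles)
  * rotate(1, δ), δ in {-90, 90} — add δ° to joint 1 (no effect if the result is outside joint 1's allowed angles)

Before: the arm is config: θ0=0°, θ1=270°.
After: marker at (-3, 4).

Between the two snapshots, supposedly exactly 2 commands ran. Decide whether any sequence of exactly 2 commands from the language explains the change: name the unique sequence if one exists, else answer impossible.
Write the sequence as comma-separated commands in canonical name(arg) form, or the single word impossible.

rotate(0, 90), rotate(0, 90)

from: config: θ0=0°, θ1=270°
t=1 rotate(0, 90) ⇒ config: θ0=90°, θ1=270°
t=2 rotate(0, 90) ⇒ config: θ0=180°, θ1=270°
no rival 2-sequence matches.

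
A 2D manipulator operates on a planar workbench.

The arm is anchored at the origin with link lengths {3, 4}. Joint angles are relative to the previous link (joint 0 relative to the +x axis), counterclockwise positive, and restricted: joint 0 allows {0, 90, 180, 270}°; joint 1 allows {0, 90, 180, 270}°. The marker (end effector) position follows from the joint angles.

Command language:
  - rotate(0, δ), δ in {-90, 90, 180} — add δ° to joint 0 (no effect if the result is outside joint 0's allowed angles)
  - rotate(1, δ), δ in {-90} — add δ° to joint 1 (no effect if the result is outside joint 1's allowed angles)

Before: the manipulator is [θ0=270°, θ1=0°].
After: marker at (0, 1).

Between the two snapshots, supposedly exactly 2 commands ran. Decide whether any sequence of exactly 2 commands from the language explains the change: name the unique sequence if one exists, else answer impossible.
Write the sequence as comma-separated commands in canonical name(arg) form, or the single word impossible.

initial: [θ0=270°, θ1=0°]
step 1 (rotate(1, -90)): [θ0=270°, θ1=270°]
step 2 (rotate(1, -90)): [θ0=270°, θ1=180°]
all 16 alternatives checked — unique.

rotate(1, -90), rotate(1, -90)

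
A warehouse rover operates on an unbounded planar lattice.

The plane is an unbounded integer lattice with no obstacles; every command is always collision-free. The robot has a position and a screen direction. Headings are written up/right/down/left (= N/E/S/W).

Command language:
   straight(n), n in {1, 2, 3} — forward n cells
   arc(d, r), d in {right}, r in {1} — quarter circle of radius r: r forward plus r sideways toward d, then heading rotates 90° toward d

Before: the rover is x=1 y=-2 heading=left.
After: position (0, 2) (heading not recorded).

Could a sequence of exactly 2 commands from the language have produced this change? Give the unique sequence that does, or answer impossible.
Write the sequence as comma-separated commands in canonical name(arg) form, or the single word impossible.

key: running straight(3) before arc(right, 1) would end elsewhere — order is forced
begin: x=1 y=-2 heading=left
t=1 arc(right, 1) ⇒ x=0 y=-1 heading=up
t=2 straight(3) ⇒ x=0 y=2 heading=up
no other 2-command option fits: unique.

arc(right, 1), straight(3)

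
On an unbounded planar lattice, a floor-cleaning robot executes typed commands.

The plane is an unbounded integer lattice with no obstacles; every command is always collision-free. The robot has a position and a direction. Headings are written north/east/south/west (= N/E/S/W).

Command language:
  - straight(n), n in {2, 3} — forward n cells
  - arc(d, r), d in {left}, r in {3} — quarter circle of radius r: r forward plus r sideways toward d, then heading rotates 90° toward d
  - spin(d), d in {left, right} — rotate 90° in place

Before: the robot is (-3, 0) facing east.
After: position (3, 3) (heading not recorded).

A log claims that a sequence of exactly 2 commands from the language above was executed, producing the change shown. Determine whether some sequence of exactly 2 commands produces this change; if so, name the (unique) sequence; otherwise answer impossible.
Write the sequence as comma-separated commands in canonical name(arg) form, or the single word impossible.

key: order matters: swapping straight(3) and arc(left, 3) lands elsewhere
start: (-3, 0) facing east
step 1 (straight(3)): (0, 0) facing east
step 2 (arc(left, 3)): (3, 3) facing north
all 25 alternatives checked — unique.

straight(3), arc(left, 3)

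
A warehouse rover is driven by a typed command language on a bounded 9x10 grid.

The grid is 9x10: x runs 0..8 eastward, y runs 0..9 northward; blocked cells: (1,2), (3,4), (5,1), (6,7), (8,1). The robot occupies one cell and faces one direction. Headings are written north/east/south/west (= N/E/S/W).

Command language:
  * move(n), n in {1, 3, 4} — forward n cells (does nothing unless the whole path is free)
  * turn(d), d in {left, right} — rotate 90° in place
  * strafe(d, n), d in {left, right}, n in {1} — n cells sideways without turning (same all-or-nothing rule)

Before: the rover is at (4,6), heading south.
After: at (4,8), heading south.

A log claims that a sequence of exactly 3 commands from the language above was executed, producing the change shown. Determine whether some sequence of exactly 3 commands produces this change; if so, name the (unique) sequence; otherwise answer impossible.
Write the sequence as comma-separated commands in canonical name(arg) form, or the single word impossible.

checked all 3-command options: none fits.

impossible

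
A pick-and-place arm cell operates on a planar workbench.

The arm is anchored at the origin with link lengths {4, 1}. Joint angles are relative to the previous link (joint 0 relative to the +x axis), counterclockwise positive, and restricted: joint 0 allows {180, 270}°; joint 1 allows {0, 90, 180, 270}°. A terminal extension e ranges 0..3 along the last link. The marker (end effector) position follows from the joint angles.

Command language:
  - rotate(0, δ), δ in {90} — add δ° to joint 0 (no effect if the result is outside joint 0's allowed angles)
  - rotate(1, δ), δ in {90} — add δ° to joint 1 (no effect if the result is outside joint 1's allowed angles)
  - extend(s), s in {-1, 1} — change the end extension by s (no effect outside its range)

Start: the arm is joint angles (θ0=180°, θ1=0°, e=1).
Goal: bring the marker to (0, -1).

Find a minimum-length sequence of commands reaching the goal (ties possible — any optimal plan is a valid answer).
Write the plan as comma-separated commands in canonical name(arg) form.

rotate(0, 90), extend(1), rotate(1, 90), rotate(1, 90)

from: joint angles (θ0=180°, θ1=0°, e=1)
[1] after rotate(0, 90): joint angles (θ0=270°, θ1=0°, e=1)
[2] after extend(1): joint angles (θ0=270°, θ1=0°, e=2)
[3] after rotate(1, 90): joint angles (θ0=270°, θ1=90°, e=2)
[4] after rotate(1, 90): joint angles (θ0=270°, θ1=180°, e=2)
no 3-step plan works, so 4 is optimal.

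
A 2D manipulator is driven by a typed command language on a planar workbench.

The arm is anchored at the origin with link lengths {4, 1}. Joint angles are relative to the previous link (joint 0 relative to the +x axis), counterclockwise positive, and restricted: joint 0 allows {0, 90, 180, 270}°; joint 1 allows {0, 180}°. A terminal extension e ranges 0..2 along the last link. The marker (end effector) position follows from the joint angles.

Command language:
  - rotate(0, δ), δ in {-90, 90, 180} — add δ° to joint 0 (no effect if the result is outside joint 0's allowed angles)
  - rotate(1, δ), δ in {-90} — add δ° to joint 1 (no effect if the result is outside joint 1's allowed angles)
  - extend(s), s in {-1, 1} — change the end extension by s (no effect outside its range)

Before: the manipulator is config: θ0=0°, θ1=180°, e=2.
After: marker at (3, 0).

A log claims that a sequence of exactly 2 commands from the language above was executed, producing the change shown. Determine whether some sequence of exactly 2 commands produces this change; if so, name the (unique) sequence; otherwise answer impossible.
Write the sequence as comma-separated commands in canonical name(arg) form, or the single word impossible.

from: config: θ0=0°, θ1=180°, e=2
step 1 (extend(-1)): config: θ0=0°, θ1=180°, e=1
step 2 (extend(-1)): config: θ0=0°, θ1=180°, e=0
no other 2-command option fits: unique.

extend(-1), extend(-1)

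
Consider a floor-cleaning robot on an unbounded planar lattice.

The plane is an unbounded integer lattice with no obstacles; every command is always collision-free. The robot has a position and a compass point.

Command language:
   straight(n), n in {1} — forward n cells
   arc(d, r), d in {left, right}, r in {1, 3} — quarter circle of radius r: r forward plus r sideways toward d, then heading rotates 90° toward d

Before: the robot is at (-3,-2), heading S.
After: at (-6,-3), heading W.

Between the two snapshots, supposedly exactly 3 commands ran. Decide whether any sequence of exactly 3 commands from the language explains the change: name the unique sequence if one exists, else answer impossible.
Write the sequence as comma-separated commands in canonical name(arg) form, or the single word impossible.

arc(right, 1), straight(1), straight(1)

key: order matters: swapping arc(right, 1) and straight(1) lands elsewhere
from: at (-3,-2), heading S
t=1 arc(right, 1) ⇒ at (-4,-3), heading W
t=2 straight(1) ⇒ at (-5,-3), heading W
t=3 straight(1) ⇒ at (-6,-3), heading W
no rival 3-sequence matches.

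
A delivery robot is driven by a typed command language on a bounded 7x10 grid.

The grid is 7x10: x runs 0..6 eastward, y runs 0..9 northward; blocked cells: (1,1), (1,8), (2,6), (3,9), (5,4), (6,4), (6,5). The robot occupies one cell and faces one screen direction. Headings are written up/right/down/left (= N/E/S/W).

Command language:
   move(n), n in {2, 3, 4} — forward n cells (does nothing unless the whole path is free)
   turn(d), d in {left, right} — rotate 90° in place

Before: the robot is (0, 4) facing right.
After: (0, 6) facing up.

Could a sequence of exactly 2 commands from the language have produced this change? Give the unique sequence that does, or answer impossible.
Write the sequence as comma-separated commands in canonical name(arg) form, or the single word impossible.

turn(left), move(2)

key: cell and facing (now N) both changed — the 2 commands mix motion and turning
from: (0, 4) facing right
t=1 turn(left) ⇒ (0, 4) facing up
t=2 move(2) ⇒ (0, 6) facing up
no other 2-command option fits: unique.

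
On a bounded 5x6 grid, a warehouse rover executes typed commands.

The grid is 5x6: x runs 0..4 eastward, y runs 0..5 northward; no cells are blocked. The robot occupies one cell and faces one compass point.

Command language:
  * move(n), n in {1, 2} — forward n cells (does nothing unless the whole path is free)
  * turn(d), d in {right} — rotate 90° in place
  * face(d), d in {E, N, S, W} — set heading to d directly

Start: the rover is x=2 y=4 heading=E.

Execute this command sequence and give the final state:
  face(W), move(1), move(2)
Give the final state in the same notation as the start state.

x=1 y=4 heading=W

begin: x=2 y=4 heading=E
step 1 (face(W)): x=2 y=4 heading=W
step 2 (move(1)): x=1 y=4 heading=W
step 3 (move(2)): x=1 y=4 heading=W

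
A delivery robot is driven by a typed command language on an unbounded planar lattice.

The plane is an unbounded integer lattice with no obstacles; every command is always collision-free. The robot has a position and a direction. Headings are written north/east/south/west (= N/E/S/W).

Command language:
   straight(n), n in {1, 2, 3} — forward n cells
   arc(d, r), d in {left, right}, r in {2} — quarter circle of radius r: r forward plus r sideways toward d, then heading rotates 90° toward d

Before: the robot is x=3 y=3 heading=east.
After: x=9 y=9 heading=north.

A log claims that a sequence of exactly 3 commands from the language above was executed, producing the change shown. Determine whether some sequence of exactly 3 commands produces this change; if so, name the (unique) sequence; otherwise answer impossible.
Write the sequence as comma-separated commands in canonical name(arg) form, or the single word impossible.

arc(left, 2), arc(right, 2), arc(left, 2)

key: position moved to (9,9) AND the heading swung to N — translation plus rotation needed
t0: x=3 y=3 heading=east
step 1 (arc(left, 2)): x=5 y=5 heading=north
step 2 (arc(right, 2)): x=7 y=7 heading=east
step 3 (arc(left, 2)): x=9 y=9 heading=north
no other 3-command option fits: unique.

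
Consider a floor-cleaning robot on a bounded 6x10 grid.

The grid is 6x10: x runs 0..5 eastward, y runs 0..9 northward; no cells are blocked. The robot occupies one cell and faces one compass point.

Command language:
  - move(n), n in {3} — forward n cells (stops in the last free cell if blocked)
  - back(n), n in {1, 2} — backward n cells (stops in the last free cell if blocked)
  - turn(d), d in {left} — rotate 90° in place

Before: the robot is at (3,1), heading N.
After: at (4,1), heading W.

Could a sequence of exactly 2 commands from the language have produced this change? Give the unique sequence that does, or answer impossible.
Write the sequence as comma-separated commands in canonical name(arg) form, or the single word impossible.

turn(left), back(1)

key: position moved to (4,1) AND the heading swung to W — translation plus rotation needed
begin: at (3,1), heading N
step 1 (turn(left)): at (3,1), heading W
step 2 (back(1)): at (4,1), heading W
no other 2-command option fits: unique.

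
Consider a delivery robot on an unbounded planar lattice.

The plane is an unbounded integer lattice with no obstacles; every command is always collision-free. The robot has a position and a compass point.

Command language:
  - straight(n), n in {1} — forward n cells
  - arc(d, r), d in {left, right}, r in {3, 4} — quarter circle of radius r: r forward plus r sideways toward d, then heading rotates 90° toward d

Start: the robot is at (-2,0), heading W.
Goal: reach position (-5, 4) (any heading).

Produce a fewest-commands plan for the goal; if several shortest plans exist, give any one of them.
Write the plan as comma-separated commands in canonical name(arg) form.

arc(right, 3), straight(1)

from: at (-2,0), heading W
t=1 arc(right, 3) ⇒ at (-5,3), heading N
t=2 straight(1) ⇒ at (-5,4), heading N
no 1-step plan works, so 2 is optimal.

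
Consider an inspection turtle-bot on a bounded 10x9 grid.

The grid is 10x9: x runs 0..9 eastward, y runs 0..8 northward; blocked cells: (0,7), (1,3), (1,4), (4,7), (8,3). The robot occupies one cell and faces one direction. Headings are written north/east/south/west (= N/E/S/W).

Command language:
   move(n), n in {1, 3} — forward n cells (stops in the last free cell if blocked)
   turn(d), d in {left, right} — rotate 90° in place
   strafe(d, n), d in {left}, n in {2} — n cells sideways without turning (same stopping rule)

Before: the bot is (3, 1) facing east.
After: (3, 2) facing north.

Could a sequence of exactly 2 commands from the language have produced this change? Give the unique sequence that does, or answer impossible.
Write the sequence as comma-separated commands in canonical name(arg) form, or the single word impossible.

key: position moved to (3,2) AND the heading swung to N — translation plus rotation needed
start: (3, 1) facing east
1. turn(left) → (3, 1) facing north
2. move(1) → (3, 2) facing north
uniquely the one of 25 2-step routes that fits.

turn(left), move(1)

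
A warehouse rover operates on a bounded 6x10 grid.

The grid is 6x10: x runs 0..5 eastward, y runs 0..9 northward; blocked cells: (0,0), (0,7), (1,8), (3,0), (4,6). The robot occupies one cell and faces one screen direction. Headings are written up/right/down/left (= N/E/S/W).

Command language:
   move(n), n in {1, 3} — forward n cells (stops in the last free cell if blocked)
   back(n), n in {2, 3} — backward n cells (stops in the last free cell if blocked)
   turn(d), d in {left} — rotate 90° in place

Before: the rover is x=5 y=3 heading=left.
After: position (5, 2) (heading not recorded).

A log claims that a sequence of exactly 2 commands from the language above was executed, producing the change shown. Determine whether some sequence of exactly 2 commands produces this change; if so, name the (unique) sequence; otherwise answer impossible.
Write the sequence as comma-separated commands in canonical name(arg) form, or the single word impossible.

key: order matters: swapping turn(left) and move(1) lands elsewhere
initial: x=5 y=3 heading=left
step 1 (turn(left)): x=5 y=3 heading=down
step 2 (move(1)): x=5 y=2 heading=down
no rival 2-sequence matches.

turn(left), move(1)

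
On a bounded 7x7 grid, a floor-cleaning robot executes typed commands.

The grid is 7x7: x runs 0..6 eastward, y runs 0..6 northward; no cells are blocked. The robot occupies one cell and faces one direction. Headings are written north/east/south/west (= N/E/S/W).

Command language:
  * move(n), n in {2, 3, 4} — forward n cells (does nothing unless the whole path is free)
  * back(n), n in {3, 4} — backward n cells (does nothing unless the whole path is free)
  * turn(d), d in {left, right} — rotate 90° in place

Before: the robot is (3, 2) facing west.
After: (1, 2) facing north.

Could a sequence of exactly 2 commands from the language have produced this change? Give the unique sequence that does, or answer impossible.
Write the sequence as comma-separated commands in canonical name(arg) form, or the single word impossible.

move(2), turn(right)

key: running turn(right) before move(2) would end elsewhere — order is forced
begin: (3, 2) facing west
t=1 move(2) ⇒ (1, 2) facing west
t=2 turn(right) ⇒ (1, 2) facing north
uniquely the one of 49 2-step routes that fits.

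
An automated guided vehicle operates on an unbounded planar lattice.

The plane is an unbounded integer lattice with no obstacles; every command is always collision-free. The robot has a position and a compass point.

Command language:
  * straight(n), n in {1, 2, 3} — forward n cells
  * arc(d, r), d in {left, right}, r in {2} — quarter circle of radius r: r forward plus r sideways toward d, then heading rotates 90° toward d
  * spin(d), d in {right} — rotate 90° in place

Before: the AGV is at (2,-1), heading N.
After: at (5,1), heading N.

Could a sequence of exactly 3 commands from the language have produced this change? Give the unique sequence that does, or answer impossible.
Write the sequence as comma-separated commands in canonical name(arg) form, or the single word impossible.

key: heading stays N — rotations cancel among the 3 commands
t0: at (2,-1), heading N
[1] after spin(right): at (2,-1), heading E
[2] after straight(1): at (3,-1), heading E
[3] after arc(left, 2): at (5,1), heading N
no other 3-command option fits: unique.

spin(right), straight(1), arc(left, 2)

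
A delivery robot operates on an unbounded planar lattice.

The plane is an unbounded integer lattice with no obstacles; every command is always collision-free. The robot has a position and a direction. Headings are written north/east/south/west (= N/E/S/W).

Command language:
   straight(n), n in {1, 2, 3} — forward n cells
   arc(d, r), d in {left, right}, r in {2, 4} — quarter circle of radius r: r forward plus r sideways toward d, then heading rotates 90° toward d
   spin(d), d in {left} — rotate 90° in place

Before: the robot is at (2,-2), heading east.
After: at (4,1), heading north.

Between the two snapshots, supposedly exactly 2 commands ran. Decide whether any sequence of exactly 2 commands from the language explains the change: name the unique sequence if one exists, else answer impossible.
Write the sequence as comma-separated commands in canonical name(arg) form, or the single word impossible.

key: order matters: swapping arc(left, 2) and straight(1) lands elsewhere
start: at (2,-2), heading east
1. arc(left, 2) → at (4,0), heading north
2. straight(1) → at (4,1), heading north
all 64 alternatives checked — unique.

arc(left, 2), straight(1)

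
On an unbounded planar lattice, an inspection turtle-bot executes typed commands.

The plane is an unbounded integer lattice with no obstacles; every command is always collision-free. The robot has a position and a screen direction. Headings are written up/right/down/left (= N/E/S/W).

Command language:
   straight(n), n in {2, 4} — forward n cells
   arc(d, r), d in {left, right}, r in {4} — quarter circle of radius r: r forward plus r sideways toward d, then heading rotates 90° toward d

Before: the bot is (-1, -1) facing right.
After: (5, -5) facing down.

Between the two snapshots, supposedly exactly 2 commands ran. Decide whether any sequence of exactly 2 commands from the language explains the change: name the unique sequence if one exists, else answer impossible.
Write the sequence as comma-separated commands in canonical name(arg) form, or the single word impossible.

straight(2), arc(right, 4)

key: position moved to (5,-5) AND the heading swung to S — translation plus rotation needed
initial: (-1, -1) facing right
t=1 straight(2) ⇒ (1, -1) facing right
t=2 arc(right, 4) ⇒ (5, -5) facing down
no other 2-command option fits: unique.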